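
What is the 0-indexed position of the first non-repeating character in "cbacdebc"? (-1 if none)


Input: cbacdebc
Character frequencies:
  'a': 1
  'b': 2
  'c': 3
  'd': 1
  'e': 1
Scanning left to right for freq == 1:
  Position 0 ('c'): freq=3, skip
  Position 1 ('b'): freq=2, skip
  Position 2 ('a'): unique! => answer = 2

2


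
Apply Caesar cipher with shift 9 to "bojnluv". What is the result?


Caesar cipher: shift "bojnluv" by 9
  'b' (pos 1) + 9 = pos 10 = 'k'
  'o' (pos 14) + 9 = pos 23 = 'x'
  'j' (pos 9) + 9 = pos 18 = 's'
  'n' (pos 13) + 9 = pos 22 = 'w'
  'l' (pos 11) + 9 = pos 20 = 'u'
  'u' (pos 20) + 9 = pos 3 = 'd'
  'v' (pos 21) + 9 = pos 4 = 'e'
Result: kxswude

kxswude


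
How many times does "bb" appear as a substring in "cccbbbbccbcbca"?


Searching for "bb" in "cccbbbbccbcbca"
Scanning each position:
  Position 0: "cc" => no
  Position 1: "cc" => no
  Position 2: "cb" => no
  Position 3: "bb" => MATCH
  Position 4: "bb" => MATCH
  Position 5: "bb" => MATCH
  Position 6: "bc" => no
  Position 7: "cc" => no
  Position 8: "cb" => no
  Position 9: "bc" => no
  Position 10: "cb" => no
  Position 11: "bc" => no
  Position 12: "ca" => no
Total occurrences: 3

3


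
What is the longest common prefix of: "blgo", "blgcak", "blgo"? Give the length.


Words: blgo, blgcak, blgo
  Position 0: all 'b' => match
  Position 1: all 'l' => match
  Position 2: all 'g' => match
  Position 3: ('o', 'c', 'o') => mismatch, stop
LCP = "blg" (length 3)

3


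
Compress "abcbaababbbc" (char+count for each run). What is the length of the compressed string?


Input: abcbaababbbc
Runs:
  'a' x 1 => "a1"
  'b' x 1 => "b1"
  'c' x 1 => "c1"
  'b' x 1 => "b1"
  'a' x 2 => "a2"
  'b' x 1 => "b1"
  'a' x 1 => "a1"
  'b' x 3 => "b3"
  'c' x 1 => "c1"
Compressed: "a1b1c1b1a2b1a1b3c1"
Compressed length: 18

18


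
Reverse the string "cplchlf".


Input: cplchlf
Reading characters right to left:
  Position 6: 'f'
  Position 5: 'l'
  Position 4: 'h'
  Position 3: 'c'
  Position 2: 'l'
  Position 1: 'p'
  Position 0: 'c'
Reversed: flhclpc

flhclpc


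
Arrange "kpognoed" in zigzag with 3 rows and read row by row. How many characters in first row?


Zigzag "kpognoed" into 3 rows:
Placing characters:
  'k' => row 0
  'p' => row 1
  'o' => row 2
  'g' => row 1
  'n' => row 0
  'o' => row 1
  'e' => row 2
  'd' => row 1
Rows:
  Row 0: "kn"
  Row 1: "pgod"
  Row 2: "oe"
First row length: 2

2


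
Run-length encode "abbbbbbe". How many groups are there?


Input: abbbbbbe
Scanning for consecutive runs:
  Group 1: 'a' x 1 (positions 0-0)
  Group 2: 'b' x 6 (positions 1-6)
  Group 3: 'e' x 1 (positions 7-7)
Total groups: 3

3


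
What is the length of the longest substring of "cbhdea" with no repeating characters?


Input: "cbhdea"
Sliding window (track last position of each char):
  Position 0 ('c'): window [0,0] length 1 -- new best
  Position 1 ('b'): window [0,1] length 2 -- new best
  Position 2 ('h'): window [0,2] length 3 -- new best
  Position 3 ('d'): window [0,3] length 4 -- new best
  Position 4 ('e'): window [0,4] length 5 -- new best
  Position 5 ('a'): window [0,5] length 6 -- new best
Longest substring with no repeats: "cbhdea" with length 6

6


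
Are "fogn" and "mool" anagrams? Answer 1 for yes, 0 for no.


Strings: "fogn", "mool"
Sorted first:  fgno
Sorted second: lmoo
Differ at position 0: 'f' vs 'l' => not anagrams

0


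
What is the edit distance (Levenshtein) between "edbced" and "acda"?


Computing edit distance: "edbced" -> "acda"
DP table:
           a    c    d    a
      0    1    2    3    4
  e   1    1    2    3    4
  d   2    2    2    2    3
  b   3    3    3    3    3
  c   4    4    3    4    4
  e   5    5    4    4    5
  d   6    6    5    4    5
Edit distance = dp[6][4] = 5

5


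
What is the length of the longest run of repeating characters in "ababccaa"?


Input: "ababccaa"
Scanning for longest run:
  Position 1 ('b'): new char, reset run to 1
  Position 2 ('a'): new char, reset run to 1
  Position 3 ('b'): new char, reset run to 1
  Position 4 ('c'): new char, reset run to 1
  Position 5 ('c'): continues run of 'c', length=2
  Position 6 ('a'): new char, reset run to 1
  Position 7 ('a'): continues run of 'a', length=2
Longest run: 'c' with length 2

2


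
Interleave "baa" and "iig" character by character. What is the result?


Interleaving "baa" and "iig":
  Position 0: 'b' from first, 'i' from second => "bi"
  Position 1: 'a' from first, 'i' from second => "ai"
  Position 2: 'a' from first, 'g' from second => "ag"
Result: biaiag

biaiag


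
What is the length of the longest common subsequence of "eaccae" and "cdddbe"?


LCS of "eaccae" and "cdddbe"
DP table:
           c    d    d    d    b    e
      0    0    0    0    0    0    0
  e   0    0    0    0    0    0    1
  a   0    0    0    0    0    0    1
  c   0    1    1    1    1    1    1
  c   0    1    1    1    1    1    1
  a   0    1    1    1    1    1    1
  e   0    1    1    1    1    1    2
LCS length = dp[6][6] = 2

2


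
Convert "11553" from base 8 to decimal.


Input: "11553" in base 8
Positional expansion:
  Digit '1' (value 1) x 8^4 = 4096
  Digit '1' (value 1) x 8^3 = 512
  Digit '5' (value 5) x 8^2 = 320
  Digit '5' (value 5) x 8^1 = 40
  Digit '3' (value 3) x 8^0 = 3
Sum = 4971

4971


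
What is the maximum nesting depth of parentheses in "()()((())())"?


Input: "()()((())())"
Tracking depth:
  Position 0 '(': depth becomes 1
  Position 1 ')': depth becomes 0
  Position 2 '(': depth becomes 1
  Position 3 ')': depth becomes 0
  Position 4 '(': depth becomes 1
  Position 5 '(': depth becomes 2
  Position 6 '(': depth becomes 3
  Position 7 ')': depth becomes 2
  Position 8 ')': depth becomes 1
  Position 9 '(': depth becomes 2
  Position 10 ')': depth becomes 1
  Position 11 ')': depth becomes 0
Maximum depth reached: 3

3


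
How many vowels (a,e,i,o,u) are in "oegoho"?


Input: oegoho
Checking each character:
  'o' at position 0: vowel (running total: 1)
  'e' at position 1: vowel (running total: 2)
  'g' at position 2: consonant
  'o' at position 3: vowel (running total: 3)
  'h' at position 4: consonant
  'o' at position 5: vowel (running total: 4)
Total vowels: 4

4


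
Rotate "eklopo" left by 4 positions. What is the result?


Input: "eklopo", rotate left by 4
First 4 characters: "eklo"
Remaining characters: "po"
Concatenate remaining + first: "po" + "eklo" = "poeklo"

poeklo


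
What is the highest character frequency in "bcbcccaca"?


Input: bcbcccaca
Character counts:
  'a': 2
  'b': 2
  'c': 5
Maximum frequency: 5

5


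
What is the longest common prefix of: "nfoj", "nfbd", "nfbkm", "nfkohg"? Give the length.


Words: nfoj, nfbd, nfbkm, nfkohg
  Position 0: all 'n' => match
  Position 1: all 'f' => match
  Position 2: ('o', 'b', 'b', 'k') => mismatch, stop
LCP = "nf" (length 2)

2


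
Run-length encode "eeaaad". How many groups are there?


Input: eeaaad
Scanning for consecutive runs:
  Group 1: 'e' x 2 (positions 0-1)
  Group 2: 'a' x 3 (positions 2-4)
  Group 3: 'd' x 1 (positions 5-5)
Total groups: 3

3


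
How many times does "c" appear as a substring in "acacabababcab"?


Searching for "c" in "acacabababcab"
Scanning each position:
  Position 0: "a" => no
  Position 1: "c" => MATCH
  Position 2: "a" => no
  Position 3: "c" => MATCH
  Position 4: "a" => no
  Position 5: "b" => no
  Position 6: "a" => no
  Position 7: "b" => no
  Position 8: "a" => no
  Position 9: "b" => no
  Position 10: "c" => MATCH
  Position 11: "a" => no
  Position 12: "b" => no
Total occurrences: 3

3


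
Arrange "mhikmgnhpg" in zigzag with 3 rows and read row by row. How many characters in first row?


Zigzag "mhikmgnhpg" into 3 rows:
Placing characters:
  'm' => row 0
  'h' => row 1
  'i' => row 2
  'k' => row 1
  'm' => row 0
  'g' => row 1
  'n' => row 2
  'h' => row 1
  'p' => row 0
  'g' => row 1
Rows:
  Row 0: "mmp"
  Row 1: "hkghg"
  Row 2: "in"
First row length: 3

3


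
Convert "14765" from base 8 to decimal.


Input: "14765" in base 8
Positional expansion:
  Digit '1' (value 1) x 8^4 = 4096
  Digit '4' (value 4) x 8^3 = 2048
  Digit '7' (value 7) x 8^2 = 448
  Digit '6' (value 6) x 8^1 = 48
  Digit '5' (value 5) x 8^0 = 5
Sum = 6645

6645


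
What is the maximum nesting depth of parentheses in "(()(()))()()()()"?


Input: "(()(()))()()()()"
Tracking depth:
  Position 0 '(': depth becomes 1
  Position 1 '(': depth becomes 2
  Position 2 ')': depth becomes 1
  Position 3 '(': depth becomes 2
  Position 4 '(': depth becomes 3
  Position 5 ')': depth becomes 2
  Position 6 ')': depth becomes 1
  Position 7 ')': depth becomes 0
  Position 8 '(': depth becomes 1
  Position 9 ')': depth becomes 0
  Position 10 '(': depth becomes 1
  Position 11 ')': depth becomes 0
  Position 12 '(': depth becomes 1
  Position 13 ')': depth becomes 0
  Position 14 '(': depth becomes 1
  Position 15 ')': depth becomes 0
Maximum depth reached: 3

3


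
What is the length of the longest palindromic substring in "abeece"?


Input: "abeece"
Checking substrings for palindromes:
  [3:6] "ece" (len 3) => palindrome
  [2:4] "ee" (len 2) => palindrome
Longest palindromic substring: "ece" with length 3

3


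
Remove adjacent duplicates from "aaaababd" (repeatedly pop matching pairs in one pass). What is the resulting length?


Input: aaaababd
Stack-based adjacent duplicate removal:
  Read 'a': push. Stack: a
  Read 'a': matches stack top 'a' => pop. Stack: (empty)
  Read 'a': push. Stack: a
  Read 'a': matches stack top 'a' => pop. Stack: (empty)
  Read 'b': push. Stack: b
  Read 'a': push. Stack: ba
  Read 'b': push. Stack: bab
  Read 'd': push. Stack: babd
Final stack: "babd" (length 4)

4


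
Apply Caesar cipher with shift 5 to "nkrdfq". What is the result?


Caesar cipher: shift "nkrdfq" by 5
  'n' (pos 13) + 5 = pos 18 = 's'
  'k' (pos 10) + 5 = pos 15 = 'p'
  'r' (pos 17) + 5 = pos 22 = 'w'
  'd' (pos 3) + 5 = pos 8 = 'i'
  'f' (pos 5) + 5 = pos 10 = 'k'
  'q' (pos 16) + 5 = pos 21 = 'v'
Result: spwikv

spwikv


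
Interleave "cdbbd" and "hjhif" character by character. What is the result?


Interleaving "cdbbd" and "hjhif":
  Position 0: 'c' from first, 'h' from second => "ch"
  Position 1: 'd' from first, 'j' from second => "dj"
  Position 2: 'b' from first, 'h' from second => "bh"
  Position 3: 'b' from first, 'i' from second => "bi"
  Position 4: 'd' from first, 'f' from second => "df"
Result: chdjbhbidf

chdjbhbidf


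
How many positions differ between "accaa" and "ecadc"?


Comparing "accaa" and "ecadc" position by position:
  Position 0: 'a' vs 'e' => DIFFER
  Position 1: 'c' vs 'c' => same
  Position 2: 'c' vs 'a' => DIFFER
  Position 3: 'a' vs 'd' => DIFFER
  Position 4: 'a' vs 'c' => DIFFER
Positions that differ: 4

4


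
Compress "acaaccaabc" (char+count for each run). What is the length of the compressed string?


Input: acaaccaabc
Runs:
  'a' x 1 => "a1"
  'c' x 1 => "c1"
  'a' x 2 => "a2"
  'c' x 2 => "c2"
  'a' x 2 => "a2"
  'b' x 1 => "b1"
  'c' x 1 => "c1"
Compressed: "a1c1a2c2a2b1c1"
Compressed length: 14

14


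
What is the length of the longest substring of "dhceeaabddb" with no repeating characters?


Input: "dhceeaabddb"
Sliding window (track last position of each char):
  Position 0 ('d'): window [0,0] length 1 -- new best
  Position 1 ('h'): window [0,1] length 2 -- new best
  Position 2 ('c'): window [0,2] length 3 -- new best
  Position 3 ('e'): window [0,3] length 4 -- new best
  Position 4 ('e'): repeat (last at 3), move window start to 4
  Position 4 ('e'): window [4,4] length 1
  Position 5 ('a'): window [4,5] length 2
  Position 6 ('a'): repeat (last at 5), move window start to 6
  Position 6 ('a'): window [6,6] length 1
  Position 7 ('b'): window [6,7] length 2
  Position 8 ('d'): window [6,8] length 3
  Position 9 ('d'): repeat (last at 8), move window start to 9
  Position 9 ('d'): window [9,9] length 1
  Position 10 ('b'): window [9,10] length 2
Longest substring with no repeats: "dhce" with length 4

4


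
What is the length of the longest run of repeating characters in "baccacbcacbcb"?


Input: "baccacbcacbcb"
Scanning for longest run:
  Position 1 ('a'): new char, reset run to 1
  Position 2 ('c'): new char, reset run to 1
  Position 3 ('c'): continues run of 'c', length=2
  Position 4 ('a'): new char, reset run to 1
  Position 5 ('c'): new char, reset run to 1
  Position 6 ('b'): new char, reset run to 1
  Position 7 ('c'): new char, reset run to 1
  Position 8 ('a'): new char, reset run to 1
  Position 9 ('c'): new char, reset run to 1
  Position 10 ('b'): new char, reset run to 1
  Position 11 ('c'): new char, reset run to 1
  Position 12 ('b'): new char, reset run to 1
Longest run: 'c' with length 2

2


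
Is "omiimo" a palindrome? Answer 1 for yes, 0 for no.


Input: omiimo
Reversed: omiimo
  Compare pos 0 ('o') with pos 5 ('o'): match
  Compare pos 1 ('m') with pos 4 ('m'): match
  Compare pos 2 ('i') with pos 3 ('i'): match
Result: palindrome

1


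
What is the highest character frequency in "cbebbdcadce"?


Input: cbebbdcadce
Character counts:
  'a': 1
  'b': 3
  'c': 3
  'd': 2
  'e': 2
Maximum frequency: 3

3


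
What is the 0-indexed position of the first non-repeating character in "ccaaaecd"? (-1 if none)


Input: ccaaaecd
Character frequencies:
  'a': 3
  'c': 3
  'd': 1
  'e': 1
Scanning left to right for freq == 1:
  Position 0 ('c'): freq=3, skip
  Position 1 ('c'): freq=3, skip
  Position 2 ('a'): freq=3, skip
  Position 3 ('a'): freq=3, skip
  Position 4 ('a'): freq=3, skip
  Position 5 ('e'): unique! => answer = 5

5


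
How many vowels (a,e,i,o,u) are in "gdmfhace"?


Input: gdmfhace
Checking each character:
  'g' at position 0: consonant
  'd' at position 1: consonant
  'm' at position 2: consonant
  'f' at position 3: consonant
  'h' at position 4: consonant
  'a' at position 5: vowel (running total: 1)
  'c' at position 6: consonant
  'e' at position 7: vowel (running total: 2)
Total vowels: 2

2


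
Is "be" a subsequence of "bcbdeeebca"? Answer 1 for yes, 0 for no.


Check if "be" is a subsequence of "bcbdeeebca"
Greedy scan:
  Position 0 ('b'): matches sub[0] = 'b'
  Position 1 ('c'): no match needed
  Position 2 ('b'): no match needed
  Position 3 ('d'): no match needed
  Position 4 ('e'): matches sub[1] = 'e'
  Position 5 ('e'): no match needed
  Position 6 ('e'): no match needed
  Position 7 ('b'): no match needed
  Position 8 ('c'): no match needed
  Position 9 ('a'): no match needed
All 2 characters matched => is a subsequence

1


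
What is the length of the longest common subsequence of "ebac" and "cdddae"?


LCS of "ebac" and "cdddae"
DP table:
           c    d    d    d    a    e
      0    0    0    0    0    0    0
  e   0    0    0    0    0    0    1
  b   0    0    0    0    0    0    1
  a   0    0    0    0    0    1    1
  c   0    1    1    1    1    1    1
LCS length = dp[4][6] = 1

1


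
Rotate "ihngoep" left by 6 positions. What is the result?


Input: "ihngoep", rotate left by 6
First 6 characters: "ihngoe"
Remaining characters: "p"
Concatenate remaining + first: "p" + "ihngoe" = "pihngoe"

pihngoe


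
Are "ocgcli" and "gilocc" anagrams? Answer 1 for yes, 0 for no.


Strings: "ocgcli", "gilocc"
Sorted first:  ccgilo
Sorted second: ccgilo
Sorted forms match => anagrams

1


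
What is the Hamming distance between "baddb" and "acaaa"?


Comparing "baddb" and "acaaa" position by position:
  Position 0: 'b' vs 'a' => differ
  Position 1: 'a' vs 'c' => differ
  Position 2: 'd' vs 'a' => differ
  Position 3: 'd' vs 'a' => differ
  Position 4: 'b' vs 'a' => differ
Total differences (Hamming distance): 5

5


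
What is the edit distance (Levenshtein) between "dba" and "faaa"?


Computing edit distance: "dba" -> "faaa"
DP table:
           f    a    a    a
      0    1    2    3    4
  d   1    1    2    3    4
  b   2    2    2    3    4
  a   3    3    2    2    3
Edit distance = dp[3][4] = 3

3


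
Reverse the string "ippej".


Input: ippej
Reading characters right to left:
  Position 4: 'j'
  Position 3: 'e'
  Position 2: 'p'
  Position 1: 'p'
  Position 0: 'i'
Reversed: jeppi

jeppi


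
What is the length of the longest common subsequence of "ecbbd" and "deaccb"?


LCS of "ecbbd" and "deaccb"
DP table:
           d    e    a    c    c    b
      0    0    0    0    0    0    0
  e   0    0    1    1    1    1    1
  c   0    0    1    1    2    2    2
  b   0    0    1    1    2    2    3
  b   0    0    1    1    2    2    3
  d   0    1    1    1    2    2    3
LCS length = dp[5][6] = 3

3


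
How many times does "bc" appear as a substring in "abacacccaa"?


Searching for "bc" in "abacacccaa"
Scanning each position:
  Position 0: "ab" => no
  Position 1: "ba" => no
  Position 2: "ac" => no
  Position 3: "ca" => no
  Position 4: "ac" => no
  Position 5: "cc" => no
  Position 6: "cc" => no
  Position 7: "ca" => no
  Position 8: "aa" => no
Total occurrences: 0

0


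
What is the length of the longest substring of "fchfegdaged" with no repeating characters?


Input: "fchfegdaged"
Sliding window (track last position of each char):
  Position 0 ('f'): window [0,0] length 1 -- new best
  Position 1 ('c'): window [0,1] length 2 -- new best
  Position 2 ('h'): window [0,2] length 3 -- new best
  Position 3 ('f'): repeat (last at 0), move window start to 1
  Position 3 ('f'): window [1,3] length 3
  Position 4 ('e'): window [1,4] length 4 -- new best
  Position 5 ('g'): window [1,5] length 5 -- new best
  Position 6 ('d'): window [1,6] length 6 -- new best
  Position 7 ('a'): window [1,7] length 7 -- new best
  Position 8 ('g'): repeat (last at 5), move window start to 6
  Position 8 ('g'): window [6,8] length 3
  Position 9 ('e'): window [6,9] length 4
  Position 10 ('d'): repeat (last at 6), move window start to 7
  Position 10 ('d'): window [7,10] length 4
Longest substring with no repeats: "chfegda" with length 7

7


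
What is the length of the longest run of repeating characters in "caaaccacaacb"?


Input: "caaaccacaacb"
Scanning for longest run:
  Position 1 ('a'): new char, reset run to 1
  Position 2 ('a'): continues run of 'a', length=2
  Position 3 ('a'): continues run of 'a', length=3
  Position 4 ('c'): new char, reset run to 1
  Position 5 ('c'): continues run of 'c', length=2
  Position 6 ('a'): new char, reset run to 1
  Position 7 ('c'): new char, reset run to 1
  Position 8 ('a'): new char, reset run to 1
  Position 9 ('a'): continues run of 'a', length=2
  Position 10 ('c'): new char, reset run to 1
  Position 11 ('b'): new char, reset run to 1
Longest run: 'a' with length 3

3


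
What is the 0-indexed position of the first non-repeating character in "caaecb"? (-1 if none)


Input: caaecb
Character frequencies:
  'a': 2
  'b': 1
  'c': 2
  'e': 1
Scanning left to right for freq == 1:
  Position 0 ('c'): freq=2, skip
  Position 1 ('a'): freq=2, skip
  Position 2 ('a'): freq=2, skip
  Position 3 ('e'): unique! => answer = 3

3


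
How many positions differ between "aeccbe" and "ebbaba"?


Comparing "aeccbe" and "ebbaba" position by position:
  Position 0: 'a' vs 'e' => DIFFER
  Position 1: 'e' vs 'b' => DIFFER
  Position 2: 'c' vs 'b' => DIFFER
  Position 3: 'c' vs 'a' => DIFFER
  Position 4: 'b' vs 'b' => same
  Position 5: 'e' vs 'a' => DIFFER
Positions that differ: 5

5


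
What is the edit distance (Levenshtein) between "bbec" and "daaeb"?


Computing edit distance: "bbec" -> "daaeb"
DP table:
           d    a    a    e    b
      0    1    2    3    4    5
  b   1    1    2    3    4    4
  b   2    2    2    3    4    4
  e   3    3    3    3    3    4
  c   4    4    4    4    4    4
Edit distance = dp[4][5] = 4

4


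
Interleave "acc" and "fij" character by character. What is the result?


Interleaving "acc" and "fij":
  Position 0: 'a' from first, 'f' from second => "af"
  Position 1: 'c' from first, 'i' from second => "ci"
  Position 2: 'c' from first, 'j' from second => "cj"
Result: afcicj

afcicj


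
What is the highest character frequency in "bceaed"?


Input: bceaed
Character counts:
  'a': 1
  'b': 1
  'c': 1
  'd': 1
  'e': 2
Maximum frequency: 2

2


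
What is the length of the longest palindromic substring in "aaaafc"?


Input: "aaaafc"
Checking substrings for palindromes:
  [0:4] "aaaa" (len 4) => palindrome
  [0:3] "aaa" (len 3) => palindrome
  [1:4] "aaa" (len 3) => palindrome
  [0:2] "aa" (len 2) => palindrome
  [1:3] "aa" (len 2) => palindrome
  [2:4] "aa" (len 2) => palindrome
Longest palindromic substring: "aaaa" with length 4

4


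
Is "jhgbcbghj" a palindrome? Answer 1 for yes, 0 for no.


Input: jhgbcbghj
Reversed: jhgbcbghj
  Compare pos 0 ('j') with pos 8 ('j'): match
  Compare pos 1 ('h') with pos 7 ('h'): match
  Compare pos 2 ('g') with pos 6 ('g'): match
  Compare pos 3 ('b') with pos 5 ('b'): match
Result: palindrome

1


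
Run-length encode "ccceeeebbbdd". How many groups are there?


Input: ccceeeebbbdd
Scanning for consecutive runs:
  Group 1: 'c' x 3 (positions 0-2)
  Group 2: 'e' x 4 (positions 3-6)
  Group 3: 'b' x 3 (positions 7-9)
  Group 4: 'd' x 2 (positions 10-11)
Total groups: 4

4


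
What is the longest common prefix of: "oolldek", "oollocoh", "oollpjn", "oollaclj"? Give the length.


Words: oolldek, oollocoh, oollpjn, oollaclj
  Position 0: all 'o' => match
  Position 1: all 'o' => match
  Position 2: all 'l' => match
  Position 3: all 'l' => match
  Position 4: ('d', 'o', 'p', 'a') => mismatch, stop
LCP = "ooll" (length 4)

4


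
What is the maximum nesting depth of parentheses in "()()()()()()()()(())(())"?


Input: "()()()()()()()()(())(())"
Tracking depth:
  Position 0 '(': depth becomes 1
  Position 1 ')': depth becomes 0
  Position 2 '(': depth becomes 1
  Position 3 ')': depth becomes 0
  Position 4 '(': depth becomes 1
  Position 5 ')': depth becomes 0
  Position 6 '(': depth becomes 1
  Position 7 ')': depth becomes 0
  Position 8 '(': depth becomes 1
  Position 9 ')': depth becomes 0
  Position 10 '(': depth becomes 1
  Position 11 ')': depth becomes 0
  Position 12 '(': depth becomes 1
  Position 13 ')': depth becomes 0
  Position 14 '(': depth becomes 1
  Position 15 ')': depth becomes 0
  Position 16 '(': depth becomes 1
  Position 17 '(': depth becomes 2
  Position 18 ')': depth becomes 1
  Position 19 ')': depth becomes 0
  Position 20 '(': depth becomes 1
  Position 21 '(': depth becomes 2
  Position 22 ')': depth becomes 1
  Position 23 ')': depth becomes 0
Maximum depth reached: 2

2


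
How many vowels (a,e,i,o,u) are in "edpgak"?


Input: edpgak
Checking each character:
  'e' at position 0: vowel (running total: 1)
  'd' at position 1: consonant
  'p' at position 2: consonant
  'g' at position 3: consonant
  'a' at position 4: vowel (running total: 2)
  'k' at position 5: consonant
Total vowels: 2

2


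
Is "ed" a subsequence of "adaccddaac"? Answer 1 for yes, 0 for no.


Check if "ed" is a subsequence of "adaccddaac"
Greedy scan:
  Position 0 ('a'): no match needed
  Position 1 ('d'): no match needed
  Position 2 ('a'): no match needed
  Position 3 ('c'): no match needed
  Position 4 ('c'): no match needed
  Position 5 ('d'): no match needed
  Position 6 ('d'): no match needed
  Position 7 ('a'): no match needed
  Position 8 ('a'): no match needed
  Position 9 ('c'): no match needed
Only matched 0/2 characters => not a subsequence

0


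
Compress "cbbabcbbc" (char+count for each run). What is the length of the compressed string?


Input: cbbabcbbc
Runs:
  'c' x 1 => "c1"
  'b' x 2 => "b2"
  'a' x 1 => "a1"
  'b' x 1 => "b1"
  'c' x 1 => "c1"
  'b' x 2 => "b2"
  'c' x 1 => "c1"
Compressed: "c1b2a1b1c1b2c1"
Compressed length: 14

14


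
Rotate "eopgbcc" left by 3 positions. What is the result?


Input: "eopgbcc", rotate left by 3
First 3 characters: "eop"
Remaining characters: "gbcc"
Concatenate remaining + first: "gbcc" + "eop" = "gbcceop"

gbcceop


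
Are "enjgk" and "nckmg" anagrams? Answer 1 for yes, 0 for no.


Strings: "enjgk", "nckmg"
Sorted first:  egjkn
Sorted second: cgkmn
Differ at position 0: 'e' vs 'c' => not anagrams

0


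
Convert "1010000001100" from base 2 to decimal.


Input: "1010000001100" in base 2
Positional expansion:
  Digit '1' (value 1) x 2^12 = 4096
  Digit '0' (value 0) x 2^11 = 0
  Digit '1' (value 1) x 2^10 = 1024
  Digit '0' (value 0) x 2^9 = 0
  Digit '0' (value 0) x 2^8 = 0
  Digit '0' (value 0) x 2^7 = 0
  Digit '0' (value 0) x 2^6 = 0
  Digit '0' (value 0) x 2^5 = 0
  Digit '0' (value 0) x 2^4 = 0
  Digit '1' (value 1) x 2^3 = 8
  Digit '1' (value 1) x 2^2 = 4
  Digit '0' (value 0) x 2^1 = 0
  Digit '0' (value 0) x 2^0 = 0
Sum = 5132

5132


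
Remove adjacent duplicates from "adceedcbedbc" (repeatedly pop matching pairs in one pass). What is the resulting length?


Input: adceedcbedbc
Stack-based adjacent duplicate removal:
  Read 'a': push. Stack: a
  Read 'd': push. Stack: ad
  Read 'c': push. Stack: adc
  Read 'e': push. Stack: adce
  Read 'e': matches stack top 'e' => pop. Stack: adc
  Read 'd': push. Stack: adcd
  Read 'c': push. Stack: adcdc
  Read 'b': push. Stack: adcdcb
  Read 'e': push. Stack: adcdcbe
  Read 'd': push. Stack: adcdcbed
  Read 'b': push. Stack: adcdcbedb
  Read 'c': push. Stack: adcdcbedbc
Final stack: "adcdcbedbc" (length 10)

10


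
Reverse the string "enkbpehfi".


Input: enkbpehfi
Reading characters right to left:
  Position 8: 'i'
  Position 7: 'f'
  Position 6: 'h'
  Position 5: 'e'
  Position 4: 'p'
  Position 3: 'b'
  Position 2: 'k'
  Position 1: 'n'
  Position 0: 'e'
Reversed: ifhepbkne

ifhepbkne


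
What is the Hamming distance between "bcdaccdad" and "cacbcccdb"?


Comparing "bcdaccdad" and "cacbcccdb" position by position:
  Position 0: 'b' vs 'c' => differ
  Position 1: 'c' vs 'a' => differ
  Position 2: 'd' vs 'c' => differ
  Position 3: 'a' vs 'b' => differ
  Position 4: 'c' vs 'c' => same
  Position 5: 'c' vs 'c' => same
  Position 6: 'd' vs 'c' => differ
  Position 7: 'a' vs 'd' => differ
  Position 8: 'd' vs 'b' => differ
Total differences (Hamming distance): 7

7


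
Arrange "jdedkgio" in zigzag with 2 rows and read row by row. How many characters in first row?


Zigzag "jdedkgio" into 2 rows:
Placing characters:
  'j' => row 0
  'd' => row 1
  'e' => row 0
  'd' => row 1
  'k' => row 0
  'g' => row 1
  'i' => row 0
  'o' => row 1
Rows:
  Row 0: "jeki"
  Row 1: "ddgo"
First row length: 4

4


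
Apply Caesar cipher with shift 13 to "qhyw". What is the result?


Caesar cipher: shift "qhyw" by 13
  'q' (pos 16) + 13 = pos 3 = 'd'
  'h' (pos 7) + 13 = pos 20 = 'u'
  'y' (pos 24) + 13 = pos 11 = 'l'
  'w' (pos 22) + 13 = pos 9 = 'j'
Result: dulj

dulj


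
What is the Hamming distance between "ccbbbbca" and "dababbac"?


Comparing "ccbbbbca" and "dababbac" position by position:
  Position 0: 'c' vs 'd' => differ
  Position 1: 'c' vs 'a' => differ
  Position 2: 'b' vs 'b' => same
  Position 3: 'b' vs 'a' => differ
  Position 4: 'b' vs 'b' => same
  Position 5: 'b' vs 'b' => same
  Position 6: 'c' vs 'a' => differ
  Position 7: 'a' vs 'c' => differ
Total differences (Hamming distance): 5

5


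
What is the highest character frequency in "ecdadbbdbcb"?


Input: ecdadbbdbcb
Character counts:
  'a': 1
  'b': 4
  'c': 2
  'd': 3
  'e': 1
Maximum frequency: 4

4


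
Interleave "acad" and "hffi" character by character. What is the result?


Interleaving "acad" and "hffi":
  Position 0: 'a' from first, 'h' from second => "ah"
  Position 1: 'c' from first, 'f' from second => "cf"
  Position 2: 'a' from first, 'f' from second => "af"
  Position 3: 'd' from first, 'i' from second => "di"
Result: ahcfafdi

ahcfafdi


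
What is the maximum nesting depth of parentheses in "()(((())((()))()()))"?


Input: "()(((())((()))()()))"
Tracking depth:
  Position 0 '(': depth becomes 1
  Position 1 ')': depth becomes 0
  Position 2 '(': depth becomes 1
  Position 3 '(': depth becomes 2
  Position 4 '(': depth becomes 3
  Position 5 '(': depth becomes 4
  Position 6 ')': depth becomes 3
  Position 7 ')': depth becomes 2
  Position 8 '(': depth becomes 3
  Position 9 '(': depth becomes 4
  Position 10 '(': depth becomes 5
  Position 11 ')': depth becomes 4
  Position 12 ')': depth becomes 3
  Position 13 ')': depth becomes 2
  Position 14 '(': depth becomes 3
  Position 15 ')': depth becomes 2
  Position 16 '(': depth becomes 3
  Position 17 ')': depth becomes 2
  Position 18 ')': depth becomes 1
  Position 19 ')': depth becomes 0
Maximum depth reached: 5

5


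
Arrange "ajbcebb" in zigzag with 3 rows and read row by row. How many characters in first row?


Zigzag "ajbcebb" into 3 rows:
Placing characters:
  'a' => row 0
  'j' => row 1
  'b' => row 2
  'c' => row 1
  'e' => row 0
  'b' => row 1
  'b' => row 2
Rows:
  Row 0: "ae"
  Row 1: "jcb"
  Row 2: "bb"
First row length: 2

2


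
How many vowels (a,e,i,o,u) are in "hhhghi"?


Input: hhhghi
Checking each character:
  'h' at position 0: consonant
  'h' at position 1: consonant
  'h' at position 2: consonant
  'g' at position 3: consonant
  'h' at position 4: consonant
  'i' at position 5: vowel (running total: 1)
Total vowels: 1

1


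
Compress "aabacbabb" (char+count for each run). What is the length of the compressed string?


Input: aabacbabb
Runs:
  'a' x 2 => "a2"
  'b' x 1 => "b1"
  'a' x 1 => "a1"
  'c' x 1 => "c1"
  'b' x 1 => "b1"
  'a' x 1 => "a1"
  'b' x 2 => "b2"
Compressed: "a2b1a1c1b1a1b2"
Compressed length: 14

14


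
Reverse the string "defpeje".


Input: defpeje
Reading characters right to left:
  Position 6: 'e'
  Position 5: 'j'
  Position 4: 'e'
  Position 3: 'p'
  Position 2: 'f'
  Position 1: 'e'
  Position 0: 'd'
Reversed: ejepfed

ejepfed


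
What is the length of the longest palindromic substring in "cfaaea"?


Input: "cfaaea"
Checking substrings for palindromes:
  [3:6] "aea" (len 3) => palindrome
  [2:4] "aa" (len 2) => palindrome
Longest palindromic substring: "aea" with length 3

3


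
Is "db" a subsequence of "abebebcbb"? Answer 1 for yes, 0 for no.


Check if "db" is a subsequence of "abebebcbb"
Greedy scan:
  Position 0 ('a'): no match needed
  Position 1 ('b'): no match needed
  Position 2 ('e'): no match needed
  Position 3 ('b'): no match needed
  Position 4 ('e'): no match needed
  Position 5 ('b'): no match needed
  Position 6 ('c'): no match needed
  Position 7 ('b'): no match needed
  Position 8 ('b'): no match needed
Only matched 0/2 characters => not a subsequence

0


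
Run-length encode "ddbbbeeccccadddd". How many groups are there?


Input: ddbbbeeccccadddd
Scanning for consecutive runs:
  Group 1: 'd' x 2 (positions 0-1)
  Group 2: 'b' x 3 (positions 2-4)
  Group 3: 'e' x 2 (positions 5-6)
  Group 4: 'c' x 4 (positions 7-10)
  Group 5: 'a' x 1 (positions 11-11)
  Group 6: 'd' x 4 (positions 12-15)
Total groups: 6

6


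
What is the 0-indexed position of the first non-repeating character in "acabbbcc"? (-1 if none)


Input: acabbbcc
Character frequencies:
  'a': 2
  'b': 3
  'c': 3
Scanning left to right for freq == 1:
  Position 0 ('a'): freq=2, skip
  Position 1 ('c'): freq=3, skip
  Position 2 ('a'): freq=2, skip
  Position 3 ('b'): freq=3, skip
  Position 4 ('b'): freq=3, skip
  Position 5 ('b'): freq=3, skip
  Position 6 ('c'): freq=3, skip
  Position 7 ('c'): freq=3, skip
  No unique character found => answer = -1

-1


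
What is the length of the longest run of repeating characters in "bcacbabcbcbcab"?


Input: "bcacbabcbcbcab"
Scanning for longest run:
  Position 1 ('c'): new char, reset run to 1
  Position 2 ('a'): new char, reset run to 1
  Position 3 ('c'): new char, reset run to 1
  Position 4 ('b'): new char, reset run to 1
  Position 5 ('a'): new char, reset run to 1
  Position 6 ('b'): new char, reset run to 1
  Position 7 ('c'): new char, reset run to 1
  Position 8 ('b'): new char, reset run to 1
  Position 9 ('c'): new char, reset run to 1
  Position 10 ('b'): new char, reset run to 1
  Position 11 ('c'): new char, reset run to 1
  Position 12 ('a'): new char, reset run to 1
  Position 13 ('b'): new char, reset run to 1
Longest run: 'b' with length 1

1


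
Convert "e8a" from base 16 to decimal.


Input: "e8a" in base 16
Positional expansion:
  Digit 'e' (value 14) x 16^2 = 3584
  Digit '8' (value 8) x 16^1 = 128
  Digit 'a' (value 10) x 16^0 = 10
Sum = 3722

3722


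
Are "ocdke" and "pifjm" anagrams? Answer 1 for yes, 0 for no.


Strings: "ocdke", "pifjm"
Sorted first:  cdeko
Sorted second: fijmp
Differ at position 0: 'c' vs 'f' => not anagrams

0


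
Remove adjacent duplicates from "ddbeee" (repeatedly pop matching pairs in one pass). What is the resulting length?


Input: ddbeee
Stack-based adjacent duplicate removal:
  Read 'd': push. Stack: d
  Read 'd': matches stack top 'd' => pop. Stack: (empty)
  Read 'b': push. Stack: b
  Read 'e': push. Stack: be
  Read 'e': matches stack top 'e' => pop. Stack: b
  Read 'e': push. Stack: be
Final stack: "be" (length 2)

2


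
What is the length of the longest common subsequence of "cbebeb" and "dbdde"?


LCS of "cbebeb" and "dbdde"
DP table:
           d    b    d    d    e
      0    0    0    0    0    0
  c   0    0    0    0    0    0
  b   0    0    1    1    1    1
  e   0    0    1    1    1    2
  b   0    0    1    1    1    2
  e   0    0    1    1    1    2
  b   0    0    1    1    1    2
LCS length = dp[6][5] = 2

2


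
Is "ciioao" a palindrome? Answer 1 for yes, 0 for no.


Input: ciioao
Reversed: oaoiic
  Compare pos 0 ('c') with pos 5 ('o'): MISMATCH
  Compare pos 1 ('i') with pos 4 ('a'): MISMATCH
  Compare pos 2 ('i') with pos 3 ('o'): MISMATCH
Result: not a palindrome

0


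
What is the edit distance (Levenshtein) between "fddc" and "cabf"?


Computing edit distance: "fddc" -> "cabf"
DP table:
           c    a    b    f
      0    1    2    3    4
  f   1    1    2    3    3
  d   2    2    2    3    4
  d   3    3    3    3    4
  c   4    3    4    4    4
Edit distance = dp[4][4] = 4

4


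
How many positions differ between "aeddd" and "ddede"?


Comparing "aeddd" and "ddede" position by position:
  Position 0: 'a' vs 'd' => DIFFER
  Position 1: 'e' vs 'd' => DIFFER
  Position 2: 'd' vs 'e' => DIFFER
  Position 3: 'd' vs 'd' => same
  Position 4: 'd' vs 'e' => DIFFER
Positions that differ: 4

4


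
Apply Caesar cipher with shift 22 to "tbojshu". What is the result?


Caesar cipher: shift "tbojshu" by 22
  't' (pos 19) + 22 = pos 15 = 'p'
  'b' (pos 1) + 22 = pos 23 = 'x'
  'o' (pos 14) + 22 = pos 10 = 'k'
  'j' (pos 9) + 22 = pos 5 = 'f'
  's' (pos 18) + 22 = pos 14 = 'o'
  'h' (pos 7) + 22 = pos 3 = 'd'
  'u' (pos 20) + 22 = pos 16 = 'q'
Result: pxkfodq

pxkfodq


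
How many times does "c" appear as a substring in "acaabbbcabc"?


Searching for "c" in "acaabbbcabc"
Scanning each position:
  Position 0: "a" => no
  Position 1: "c" => MATCH
  Position 2: "a" => no
  Position 3: "a" => no
  Position 4: "b" => no
  Position 5: "b" => no
  Position 6: "b" => no
  Position 7: "c" => MATCH
  Position 8: "a" => no
  Position 9: "b" => no
  Position 10: "c" => MATCH
Total occurrences: 3

3


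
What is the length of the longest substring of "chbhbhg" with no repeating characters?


Input: "chbhbhg"
Sliding window (track last position of each char):
  Position 0 ('c'): window [0,0] length 1 -- new best
  Position 1 ('h'): window [0,1] length 2 -- new best
  Position 2 ('b'): window [0,2] length 3 -- new best
  Position 3 ('h'): repeat (last at 1), move window start to 2
  Position 3 ('h'): window [2,3] length 2
  Position 4 ('b'): repeat (last at 2), move window start to 3
  Position 4 ('b'): window [3,4] length 2
  Position 5 ('h'): repeat (last at 3), move window start to 4
  Position 5 ('h'): window [4,5] length 2
  Position 6 ('g'): window [4,6] length 3
Longest substring with no repeats: "chb" with length 3

3


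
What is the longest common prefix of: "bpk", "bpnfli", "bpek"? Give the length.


Words: bpk, bpnfli, bpek
  Position 0: all 'b' => match
  Position 1: all 'p' => match
  Position 2: ('k', 'n', 'e') => mismatch, stop
LCP = "bp" (length 2)

2


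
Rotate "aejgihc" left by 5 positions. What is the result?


Input: "aejgihc", rotate left by 5
First 5 characters: "aejgi"
Remaining characters: "hc"
Concatenate remaining + first: "hc" + "aejgi" = "hcaejgi"

hcaejgi


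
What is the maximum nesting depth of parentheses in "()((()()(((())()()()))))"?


Input: "()((()()(((())()()()))))"
Tracking depth:
  Position 0 '(': depth becomes 1
  Position 1 ')': depth becomes 0
  Position 2 '(': depth becomes 1
  Position 3 '(': depth becomes 2
  Position 4 '(': depth becomes 3
  Position 5 ')': depth becomes 2
  Position 6 '(': depth becomes 3
  Position 7 ')': depth becomes 2
  Position 8 '(': depth becomes 3
  Position 9 '(': depth becomes 4
  Position 10 '(': depth becomes 5
  Position 11 '(': depth becomes 6
  Position 12 ')': depth becomes 5
  Position 13 ')': depth becomes 4
  Position 14 '(': depth becomes 5
  Position 15 ')': depth becomes 4
  Position 16 '(': depth becomes 5
  Position 17 ')': depth becomes 4
  Position 18 '(': depth becomes 5
  Position 19 ')': depth becomes 4
  Position 20 ')': depth becomes 3
  Position 21 ')': depth becomes 2
  Position 22 ')': depth becomes 1
  Position 23 ')': depth becomes 0
Maximum depth reached: 6

6


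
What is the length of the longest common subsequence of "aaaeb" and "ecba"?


LCS of "aaaeb" and "ecba"
DP table:
           e    c    b    a
      0    0    0    0    0
  a   0    0    0    0    1
  a   0    0    0    0    1
  a   0    0    0    0    1
  e   0    1    1    1    1
  b   0    1    1    2    2
LCS length = dp[5][4] = 2

2


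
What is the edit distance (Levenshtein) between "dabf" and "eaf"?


Computing edit distance: "dabf" -> "eaf"
DP table:
           e    a    f
      0    1    2    3
  d   1    1    2    3
  a   2    2    1    2
  b   3    3    2    2
  f   4    4    3    2
Edit distance = dp[4][3] = 2

2


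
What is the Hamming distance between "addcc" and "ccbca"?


Comparing "addcc" and "ccbca" position by position:
  Position 0: 'a' vs 'c' => differ
  Position 1: 'd' vs 'c' => differ
  Position 2: 'd' vs 'b' => differ
  Position 3: 'c' vs 'c' => same
  Position 4: 'c' vs 'a' => differ
Total differences (Hamming distance): 4

4


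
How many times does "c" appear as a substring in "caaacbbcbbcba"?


Searching for "c" in "caaacbbcbbcba"
Scanning each position:
  Position 0: "c" => MATCH
  Position 1: "a" => no
  Position 2: "a" => no
  Position 3: "a" => no
  Position 4: "c" => MATCH
  Position 5: "b" => no
  Position 6: "b" => no
  Position 7: "c" => MATCH
  Position 8: "b" => no
  Position 9: "b" => no
  Position 10: "c" => MATCH
  Position 11: "b" => no
  Position 12: "a" => no
Total occurrences: 4

4


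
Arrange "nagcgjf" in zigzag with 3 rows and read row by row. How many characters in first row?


Zigzag "nagcgjf" into 3 rows:
Placing characters:
  'n' => row 0
  'a' => row 1
  'g' => row 2
  'c' => row 1
  'g' => row 0
  'j' => row 1
  'f' => row 2
Rows:
  Row 0: "ng"
  Row 1: "acj"
  Row 2: "gf"
First row length: 2

2


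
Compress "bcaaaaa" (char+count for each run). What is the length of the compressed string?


Input: bcaaaaa
Runs:
  'b' x 1 => "b1"
  'c' x 1 => "c1"
  'a' x 5 => "a5"
Compressed: "b1c1a5"
Compressed length: 6

6


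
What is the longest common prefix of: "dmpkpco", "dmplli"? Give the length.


Words: dmpkpco, dmplli
  Position 0: all 'd' => match
  Position 1: all 'm' => match
  Position 2: all 'p' => match
  Position 3: ('k', 'l') => mismatch, stop
LCP = "dmp" (length 3)

3


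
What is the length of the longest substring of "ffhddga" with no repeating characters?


Input: "ffhddga"
Sliding window (track last position of each char):
  Position 0 ('f'): window [0,0] length 1 -- new best
  Position 1 ('f'): repeat (last at 0), move window start to 1
  Position 1 ('f'): window [1,1] length 1
  Position 2 ('h'): window [1,2] length 2 -- new best
  Position 3 ('d'): window [1,3] length 3 -- new best
  Position 4 ('d'): repeat (last at 3), move window start to 4
  Position 4 ('d'): window [4,4] length 1
  Position 5 ('g'): window [4,5] length 2
  Position 6 ('a'): window [4,6] length 3
Longest substring with no repeats: "fhd" with length 3

3
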